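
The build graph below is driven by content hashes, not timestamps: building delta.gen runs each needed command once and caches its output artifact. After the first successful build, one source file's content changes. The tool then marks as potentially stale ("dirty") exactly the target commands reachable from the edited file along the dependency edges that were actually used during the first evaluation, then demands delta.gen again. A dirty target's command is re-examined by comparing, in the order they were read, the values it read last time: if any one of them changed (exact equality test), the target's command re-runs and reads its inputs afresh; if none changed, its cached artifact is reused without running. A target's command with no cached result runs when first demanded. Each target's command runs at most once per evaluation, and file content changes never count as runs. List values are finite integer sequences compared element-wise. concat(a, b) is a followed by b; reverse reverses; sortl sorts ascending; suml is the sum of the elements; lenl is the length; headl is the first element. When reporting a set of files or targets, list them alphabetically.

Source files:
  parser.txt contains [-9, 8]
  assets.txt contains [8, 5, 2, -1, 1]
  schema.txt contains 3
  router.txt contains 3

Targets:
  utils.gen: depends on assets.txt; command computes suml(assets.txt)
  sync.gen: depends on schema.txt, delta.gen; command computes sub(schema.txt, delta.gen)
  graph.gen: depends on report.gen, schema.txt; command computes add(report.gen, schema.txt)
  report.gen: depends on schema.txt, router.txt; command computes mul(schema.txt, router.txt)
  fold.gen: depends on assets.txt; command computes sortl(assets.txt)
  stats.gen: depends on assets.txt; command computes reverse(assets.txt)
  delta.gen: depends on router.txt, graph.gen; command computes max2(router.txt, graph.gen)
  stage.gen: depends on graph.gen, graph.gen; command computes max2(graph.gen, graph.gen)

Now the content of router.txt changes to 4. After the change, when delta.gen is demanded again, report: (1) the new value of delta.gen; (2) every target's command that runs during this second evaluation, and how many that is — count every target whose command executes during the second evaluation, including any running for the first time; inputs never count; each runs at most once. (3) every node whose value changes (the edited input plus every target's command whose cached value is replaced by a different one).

delta.gen now evaluates to 15.
Run set: delta.gen, graph.gen, report.gen (3 run).
Changed values: delta.gen, graph.gen, report.gen, router.txt.

Initial pass — values computed on the first demand:
  report.gen = mul(3, 3) = 9
  graph.gen = add(9, 3) = 12
  delta.gen = max2(3, 12) = 12

Second demand — change propagation:
  report.gen: re-runs because router.txt 3->4; new result 12.
  graph.gen: re-runs because report.gen 9->12; new result 15.
  delta.gen: re-runs because router.txt 3->4; graph.gen 12->15; new result 15.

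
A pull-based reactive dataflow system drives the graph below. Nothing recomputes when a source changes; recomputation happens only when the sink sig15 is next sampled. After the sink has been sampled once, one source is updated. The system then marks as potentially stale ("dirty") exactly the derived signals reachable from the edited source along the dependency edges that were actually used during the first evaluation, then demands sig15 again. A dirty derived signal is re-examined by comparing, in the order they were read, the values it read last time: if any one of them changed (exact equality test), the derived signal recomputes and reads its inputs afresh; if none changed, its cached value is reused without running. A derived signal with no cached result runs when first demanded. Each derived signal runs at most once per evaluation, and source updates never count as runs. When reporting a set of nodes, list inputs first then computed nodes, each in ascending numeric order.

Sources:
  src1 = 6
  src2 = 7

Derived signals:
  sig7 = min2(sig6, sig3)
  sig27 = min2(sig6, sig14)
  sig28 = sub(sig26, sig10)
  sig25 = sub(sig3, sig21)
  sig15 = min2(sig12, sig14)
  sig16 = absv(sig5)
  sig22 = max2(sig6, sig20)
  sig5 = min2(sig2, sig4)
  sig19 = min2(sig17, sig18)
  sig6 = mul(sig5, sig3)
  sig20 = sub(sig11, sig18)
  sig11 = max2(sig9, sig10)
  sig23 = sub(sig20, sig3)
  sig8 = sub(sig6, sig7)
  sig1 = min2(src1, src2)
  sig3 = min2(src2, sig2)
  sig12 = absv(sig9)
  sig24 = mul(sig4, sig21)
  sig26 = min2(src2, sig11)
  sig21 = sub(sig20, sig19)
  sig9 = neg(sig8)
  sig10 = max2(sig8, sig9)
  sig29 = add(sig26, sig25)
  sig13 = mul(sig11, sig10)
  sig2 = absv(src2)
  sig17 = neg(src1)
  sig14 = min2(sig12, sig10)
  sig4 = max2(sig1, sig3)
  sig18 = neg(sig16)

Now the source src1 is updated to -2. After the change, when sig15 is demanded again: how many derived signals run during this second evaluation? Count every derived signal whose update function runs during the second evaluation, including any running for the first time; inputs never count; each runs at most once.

First evaluation (everything demanded from the output):
  sig1 = min2(6, 7) = 6
  sig2 = absv(7) = 7
  sig3 = min2(7, 7) = 7
  sig4 = max2(6, 7) = 7
  sig5 = min2(7, 7) = 7
  sig6 = mul(7, 7) = 49
  sig7 = min2(49, 7) = 7
  sig8 = sub(49, 7) = 42
  sig9 = neg(42) = -42
  sig10 = max2(42, -42) = 42
  sig12 = absv(-42) = 42
  sig14 = min2(42, 42) = 42
  sig15 = min2(42, 42) = 42

Propagation after the edit:
  sig1: runs — src1 6->-2; result -2.
  sig4: runs — sig1 6->-2; result 7 (same value as before).
  sig5: checked — values it read are unchanged (sig2 unchanged, sig4 unchanged); reused cached 7 without running.
  sig6: checked — values it read are unchanged (sig5 unchanged, sig3 unchanged); reused cached 49 without running.
  sig7: checked — values it read are unchanged (sig6 unchanged, sig3 unchanged); reused cached 7 without running.
  sig8: checked — values it read are unchanged (sig6 unchanged, sig7 unchanged); reused cached 42 without running.
  sig9: checked — values it read are unchanged (sig8 unchanged); reused cached -42 without running.
  sig10: checked — values it read are unchanged (sig8 unchanged, sig9 unchanged); reused cached 42 without running.
  sig12: checked — values it read are unchanged (sig9 unchanged); reused cached 42 without running.
  sig14: checked — values it read are unchanged (sig12 unchanged, sig10 unchanged); reused cached 42 without running.
  sig15: checked — values it read are unchanged (sig12 unchanged, sig14 unchanged); reused cached 42 without running.

Key observation: the change is absorbed at sig4 — it re-runs but produces the same value, and the output's value is unchanged.

Derived signals that run: sig1, sig4 — 2 in total.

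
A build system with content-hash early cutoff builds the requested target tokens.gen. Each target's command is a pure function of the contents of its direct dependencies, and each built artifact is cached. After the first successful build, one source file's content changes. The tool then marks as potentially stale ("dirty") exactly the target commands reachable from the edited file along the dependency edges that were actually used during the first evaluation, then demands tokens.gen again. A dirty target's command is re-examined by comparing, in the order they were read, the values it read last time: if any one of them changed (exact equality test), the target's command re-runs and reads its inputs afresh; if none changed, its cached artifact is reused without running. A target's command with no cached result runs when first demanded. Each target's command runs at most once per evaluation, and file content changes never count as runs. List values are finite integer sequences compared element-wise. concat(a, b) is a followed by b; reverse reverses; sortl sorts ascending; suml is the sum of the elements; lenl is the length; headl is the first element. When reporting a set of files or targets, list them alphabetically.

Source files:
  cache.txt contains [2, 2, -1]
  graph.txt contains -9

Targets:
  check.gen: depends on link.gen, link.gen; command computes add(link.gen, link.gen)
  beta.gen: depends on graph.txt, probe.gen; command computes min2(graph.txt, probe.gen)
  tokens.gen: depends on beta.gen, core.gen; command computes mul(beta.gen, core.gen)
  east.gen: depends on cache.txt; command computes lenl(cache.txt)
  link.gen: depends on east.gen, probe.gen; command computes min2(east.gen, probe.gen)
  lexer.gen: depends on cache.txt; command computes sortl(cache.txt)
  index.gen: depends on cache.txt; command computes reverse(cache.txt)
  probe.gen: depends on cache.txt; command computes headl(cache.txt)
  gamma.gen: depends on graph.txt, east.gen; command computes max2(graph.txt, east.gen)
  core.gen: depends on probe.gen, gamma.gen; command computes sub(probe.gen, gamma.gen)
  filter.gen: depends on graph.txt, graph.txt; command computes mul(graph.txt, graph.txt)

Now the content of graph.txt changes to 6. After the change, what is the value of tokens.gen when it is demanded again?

First evaluation (everything demanded from the output):
  east.gen = lenl([2, 2, -1]) = 3
  gamma.gen = max2(-9, 3) = 3
  probe.gen = headl([2, 2, -1]) = 2
  beta.gen = min2(-9, 2) = -9
  core.gen = sub(2, 3) = -1
  tokens.gen = mul(-9, -1) = 9

Propagation after the edit:
  beta.gen: runs — graph.txt -9->6; result 2.
  gamma.gen: runs — graph.txt -9->6; result 6.
  core.gen: runs — gamma.gen 3->6; result -4.
  tokens.gen: runs — beta.gen -9->2; core.gen -1->-4; result -8.

New value of tokens.gen: -8.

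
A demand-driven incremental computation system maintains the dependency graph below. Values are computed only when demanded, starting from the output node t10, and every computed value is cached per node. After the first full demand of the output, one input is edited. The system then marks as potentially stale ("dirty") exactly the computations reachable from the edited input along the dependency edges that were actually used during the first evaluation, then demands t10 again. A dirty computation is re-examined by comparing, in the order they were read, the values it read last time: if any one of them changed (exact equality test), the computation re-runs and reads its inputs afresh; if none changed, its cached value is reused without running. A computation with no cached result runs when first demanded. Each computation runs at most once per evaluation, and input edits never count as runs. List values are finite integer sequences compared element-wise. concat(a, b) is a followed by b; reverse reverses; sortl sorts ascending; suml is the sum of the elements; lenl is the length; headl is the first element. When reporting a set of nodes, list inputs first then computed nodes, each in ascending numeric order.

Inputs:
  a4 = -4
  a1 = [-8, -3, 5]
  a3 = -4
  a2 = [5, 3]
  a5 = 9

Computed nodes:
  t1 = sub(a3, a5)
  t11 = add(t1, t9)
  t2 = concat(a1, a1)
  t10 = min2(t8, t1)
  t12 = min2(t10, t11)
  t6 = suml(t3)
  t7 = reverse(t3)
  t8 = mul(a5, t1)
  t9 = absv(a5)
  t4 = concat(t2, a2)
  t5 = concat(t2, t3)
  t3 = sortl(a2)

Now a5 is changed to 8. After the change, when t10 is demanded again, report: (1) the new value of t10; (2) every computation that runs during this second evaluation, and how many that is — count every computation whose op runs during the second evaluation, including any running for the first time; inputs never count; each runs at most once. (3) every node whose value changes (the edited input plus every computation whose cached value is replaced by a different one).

New value of t10: -96.
Computations that run: t1, t8, t10 — 3 in total.
Values that change: a5, t1, t8, t10.

First evaluation (everything demanded from the output):
  t1 = sub(-4, 9) = -13
  t8 = mul(9, -13) = -117
  t10 = min2(-117, -13) = -117

Propagation after the edit:
  t1: runs — a5 9->8; result -12.
  t8: runs — a5 9->8; t1 -13->-12; result -96.
  t10: runs — t8 -117->-96; t1 -13->-12; result -96.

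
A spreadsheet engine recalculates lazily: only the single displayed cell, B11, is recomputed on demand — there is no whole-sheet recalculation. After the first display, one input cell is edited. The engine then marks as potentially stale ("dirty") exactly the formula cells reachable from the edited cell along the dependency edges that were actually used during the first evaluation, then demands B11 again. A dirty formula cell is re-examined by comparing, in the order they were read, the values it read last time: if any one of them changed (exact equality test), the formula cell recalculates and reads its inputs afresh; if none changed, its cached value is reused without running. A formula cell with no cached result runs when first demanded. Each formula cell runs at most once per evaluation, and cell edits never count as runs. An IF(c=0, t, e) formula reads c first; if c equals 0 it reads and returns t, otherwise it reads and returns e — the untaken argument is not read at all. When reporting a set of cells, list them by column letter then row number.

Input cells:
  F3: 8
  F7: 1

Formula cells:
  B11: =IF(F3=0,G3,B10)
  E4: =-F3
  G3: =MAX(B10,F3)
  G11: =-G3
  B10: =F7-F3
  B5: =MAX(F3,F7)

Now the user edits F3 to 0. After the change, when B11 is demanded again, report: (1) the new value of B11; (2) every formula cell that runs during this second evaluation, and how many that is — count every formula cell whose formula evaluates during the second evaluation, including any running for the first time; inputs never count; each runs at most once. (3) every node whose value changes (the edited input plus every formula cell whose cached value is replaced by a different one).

New value of B11: 1.
Formula cells that run: B10, B11, G3 — 3 in total.
Values that change: B10, B11, F3.
Key observation: a condition flipped, so demand reaches new nodes — G3 runs for the first time.

First evaluation (everything demanded from the output):
  B10 = 1 - 8 = -7
  B11 = IF(F3=0: F3=8 -> else branch B10) = -7

Propagation after the edit:
  B10: runs — F3 8->0; result 1.
  G3: demanded for the first time — runs, produces 1.
  B11: runs — F3 8->0; B10 -7->1; result 1.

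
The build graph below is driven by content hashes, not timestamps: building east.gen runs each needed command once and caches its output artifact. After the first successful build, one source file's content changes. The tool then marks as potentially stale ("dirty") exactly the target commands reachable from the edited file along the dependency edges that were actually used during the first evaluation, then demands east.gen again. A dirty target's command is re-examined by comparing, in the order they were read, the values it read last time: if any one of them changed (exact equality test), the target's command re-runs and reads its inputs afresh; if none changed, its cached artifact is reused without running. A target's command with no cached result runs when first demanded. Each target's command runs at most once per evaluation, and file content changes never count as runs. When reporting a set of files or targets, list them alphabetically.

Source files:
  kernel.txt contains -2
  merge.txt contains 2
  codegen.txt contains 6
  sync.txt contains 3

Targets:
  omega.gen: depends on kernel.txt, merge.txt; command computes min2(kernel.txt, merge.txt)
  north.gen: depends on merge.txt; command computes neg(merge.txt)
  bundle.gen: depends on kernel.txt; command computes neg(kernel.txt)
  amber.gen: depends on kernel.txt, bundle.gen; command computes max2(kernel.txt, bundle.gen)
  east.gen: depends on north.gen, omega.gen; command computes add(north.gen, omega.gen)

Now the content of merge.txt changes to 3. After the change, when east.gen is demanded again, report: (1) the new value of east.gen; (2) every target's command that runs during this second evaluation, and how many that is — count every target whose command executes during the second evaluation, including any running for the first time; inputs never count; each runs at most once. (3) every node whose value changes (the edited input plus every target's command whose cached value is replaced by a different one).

east.gen now evaluates to -5.
Run set: east.gen, north.gen, omega.gen (3 run).
Changed values: east.gen, merge.txt, north.gen.

Initial pass — values computed on the first demand:
  north.gen = neg(2) = -2
  omega.gen = min2(-2, 2) = -2
  east.gen = add(-2, -2) = -4

Second demand — change propagation:
  north.gen: re-runs because merge.txt 2->3; new result -3.
  omega.gen: re-runs because merge.txt 2->3; new result -2 (unchanged).
  east.gen: re-runs because north.gen -2->-3; new result -5.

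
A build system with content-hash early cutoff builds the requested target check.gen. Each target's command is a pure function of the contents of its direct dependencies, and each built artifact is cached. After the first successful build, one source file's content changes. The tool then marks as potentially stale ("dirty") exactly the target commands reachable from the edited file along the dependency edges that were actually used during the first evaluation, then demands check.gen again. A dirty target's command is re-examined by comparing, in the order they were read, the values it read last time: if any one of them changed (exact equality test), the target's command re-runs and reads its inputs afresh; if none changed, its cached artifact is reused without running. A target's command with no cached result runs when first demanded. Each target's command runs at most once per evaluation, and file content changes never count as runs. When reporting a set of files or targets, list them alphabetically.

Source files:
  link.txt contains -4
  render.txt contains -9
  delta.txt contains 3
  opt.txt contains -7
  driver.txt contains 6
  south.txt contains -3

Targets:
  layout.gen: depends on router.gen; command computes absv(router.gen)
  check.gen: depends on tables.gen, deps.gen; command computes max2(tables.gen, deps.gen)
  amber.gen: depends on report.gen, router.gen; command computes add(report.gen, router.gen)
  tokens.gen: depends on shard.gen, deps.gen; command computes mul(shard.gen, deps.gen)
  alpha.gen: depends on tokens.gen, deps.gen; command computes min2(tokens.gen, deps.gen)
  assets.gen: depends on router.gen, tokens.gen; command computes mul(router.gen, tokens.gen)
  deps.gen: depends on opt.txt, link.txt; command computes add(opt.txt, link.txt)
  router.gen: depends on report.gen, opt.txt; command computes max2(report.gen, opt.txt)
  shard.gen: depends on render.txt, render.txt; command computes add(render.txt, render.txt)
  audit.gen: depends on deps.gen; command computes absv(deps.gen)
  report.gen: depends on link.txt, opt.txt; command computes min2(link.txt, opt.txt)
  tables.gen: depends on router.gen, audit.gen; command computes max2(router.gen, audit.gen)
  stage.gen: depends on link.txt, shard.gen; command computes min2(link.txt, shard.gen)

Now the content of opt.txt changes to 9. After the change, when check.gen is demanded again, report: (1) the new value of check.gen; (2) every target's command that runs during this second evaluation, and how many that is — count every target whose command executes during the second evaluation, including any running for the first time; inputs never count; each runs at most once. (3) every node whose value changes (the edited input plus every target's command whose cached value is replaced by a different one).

New value of check.gen: 9.
Target commands that run: audit.gen, check.gen, deps.gen, report.gen, router.gen, tables.gen — 6 in total.
Values that change: audit.gen, check.gen, deps.gen, opt.txt, report.gen, router.gen, tables.gen.

First evaluation (everything demanded from the output):
  deps.gen = add(-7, -4) = -11
  audit.gen = absv(-11) = 11
  report.gen = min2(-4, -7) = -7
  router.gen = max2(-7, -7) = -7
  tables.gen = max2(-7, 11) = 11
  check.gen = max2(11, -11) = 11

Propagation after the edit:
  deps.gen: runs — opt.txt -7->9; result 5.
  audit.gen: runs — deps.gen -11->5; result 5.
  report.gen: runs — opt.txt -7->9; result -4.
  router.gen: runs — report.gen -7->-4; opt.txt -7->9; result 9.
  tables.gen: runs — router.gen -7->9; audit.gen 11->5; result 9.
  check.gen: runs — tables.gen 11->9; deps.gen -11->5; result 9.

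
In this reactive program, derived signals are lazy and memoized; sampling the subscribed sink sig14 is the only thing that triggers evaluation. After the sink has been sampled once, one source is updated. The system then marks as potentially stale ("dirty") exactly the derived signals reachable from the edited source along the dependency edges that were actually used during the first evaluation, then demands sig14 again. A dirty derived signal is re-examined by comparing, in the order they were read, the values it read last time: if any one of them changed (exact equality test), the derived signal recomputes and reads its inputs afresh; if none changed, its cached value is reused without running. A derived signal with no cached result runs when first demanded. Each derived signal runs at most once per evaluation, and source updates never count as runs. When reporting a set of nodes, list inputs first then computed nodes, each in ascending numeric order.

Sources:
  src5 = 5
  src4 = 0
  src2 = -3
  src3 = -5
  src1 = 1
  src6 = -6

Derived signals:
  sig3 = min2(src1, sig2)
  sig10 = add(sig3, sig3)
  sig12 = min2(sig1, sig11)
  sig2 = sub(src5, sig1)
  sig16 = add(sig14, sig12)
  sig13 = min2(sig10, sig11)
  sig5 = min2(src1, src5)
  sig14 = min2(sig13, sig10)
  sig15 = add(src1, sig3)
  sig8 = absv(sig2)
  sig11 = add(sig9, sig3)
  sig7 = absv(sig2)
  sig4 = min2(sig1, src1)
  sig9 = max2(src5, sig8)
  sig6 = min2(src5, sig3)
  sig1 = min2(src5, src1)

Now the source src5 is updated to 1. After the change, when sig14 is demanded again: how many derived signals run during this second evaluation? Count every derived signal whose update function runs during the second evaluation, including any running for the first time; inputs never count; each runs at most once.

First demand of the output computes:
  sig1 = min2(5, 1) = 1
  sig2 = sub(5, 1) = 4
  sig3 = min2(1, 4) = 1
  sig8 = absv(4) = 4
  sig9 = max2(5, 4) = 5
  sig10 = add(1, 1) = 2
  sig11 = add(5, 1) = 6
  sig13 = min2(2, 6) = 2
  sig14 = min2(2, 2) = 2

After the edit, cleaning proceeds:
  sig1: a read changed (src5 5->1) — executes, giving 1 — identical to its old value.
  sig2: a read changed (src5 5->1) — executes, giving 0.
  sig3: a read changed (sig2 4->0) — executes, giving 0.
  sig8: a read changed (sig2 4->0) — executes, giving 0.
  sig9: a read changed (src5 5->1; sig8 4->0) — executes, giving 1.
  sig10: a read changed (sig3 1->0; sig3 1->0) — executes, giving 0.
  sig11: a read changed (sig9 5->1; sig3 1->0) — executes, giving 1.
  sig13: a read changed (sig10 2->0; sig11 6->1) — executes, giving 0.
  sig14: a read changed (sig13 2->0; sig10 2->0) — executes, giving 0.

9 derived signals run: sig1, sig2, sig3, sig8, sig9, sig10, sig11, sig13, sig14.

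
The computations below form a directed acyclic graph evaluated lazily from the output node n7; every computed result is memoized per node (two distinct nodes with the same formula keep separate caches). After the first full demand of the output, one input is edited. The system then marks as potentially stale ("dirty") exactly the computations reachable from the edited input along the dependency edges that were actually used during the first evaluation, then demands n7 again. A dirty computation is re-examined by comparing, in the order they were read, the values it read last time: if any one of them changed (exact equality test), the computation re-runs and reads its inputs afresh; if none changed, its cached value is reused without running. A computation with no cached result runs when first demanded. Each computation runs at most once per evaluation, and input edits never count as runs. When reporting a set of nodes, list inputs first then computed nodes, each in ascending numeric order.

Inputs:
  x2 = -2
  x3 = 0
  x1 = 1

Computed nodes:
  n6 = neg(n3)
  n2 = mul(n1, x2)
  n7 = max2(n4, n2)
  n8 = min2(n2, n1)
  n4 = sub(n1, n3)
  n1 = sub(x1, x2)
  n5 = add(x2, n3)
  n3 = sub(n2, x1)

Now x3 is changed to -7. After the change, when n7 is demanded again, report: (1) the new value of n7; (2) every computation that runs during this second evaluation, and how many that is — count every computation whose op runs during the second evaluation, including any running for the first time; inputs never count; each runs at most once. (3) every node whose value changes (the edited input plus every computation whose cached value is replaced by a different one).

Demanding n7 again yields 10.
0 computations run: none.
The nodes whose values change: x3.
Note the shortcut — nothing in the graph depends on x3 at all, so no recomputation happens.

First demand of the output computes:
  n1 = sub(1, -2) = 3
  n2 = mul(3, -2) = -6
  n3 = sub(-6, 1) = -7
  n4 = sub(3, -7) = 10
  n7 = max2(10, -6) = 10

After the edit, cleaning proceeds:
  no node depends on x3 at all; the second demand re-runs nothing.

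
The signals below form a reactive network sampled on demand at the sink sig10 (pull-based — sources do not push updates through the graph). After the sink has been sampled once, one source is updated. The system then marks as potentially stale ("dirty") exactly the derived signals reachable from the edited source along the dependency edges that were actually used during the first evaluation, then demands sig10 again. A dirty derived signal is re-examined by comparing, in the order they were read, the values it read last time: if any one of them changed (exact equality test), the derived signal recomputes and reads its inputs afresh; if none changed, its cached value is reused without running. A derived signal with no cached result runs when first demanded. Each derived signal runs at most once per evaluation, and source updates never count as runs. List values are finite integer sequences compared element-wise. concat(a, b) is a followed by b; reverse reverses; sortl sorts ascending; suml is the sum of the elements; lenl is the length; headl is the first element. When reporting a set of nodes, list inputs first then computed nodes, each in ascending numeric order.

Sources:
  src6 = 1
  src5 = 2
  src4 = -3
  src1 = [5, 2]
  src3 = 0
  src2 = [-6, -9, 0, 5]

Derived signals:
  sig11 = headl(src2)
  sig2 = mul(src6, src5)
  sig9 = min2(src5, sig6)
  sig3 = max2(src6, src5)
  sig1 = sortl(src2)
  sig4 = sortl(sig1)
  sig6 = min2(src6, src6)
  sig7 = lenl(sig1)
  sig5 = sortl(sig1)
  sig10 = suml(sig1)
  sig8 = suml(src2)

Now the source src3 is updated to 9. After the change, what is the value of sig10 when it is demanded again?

Initial pass — values computed on the first demand:
  sig1 = sortl([-6, -9, 0, 5]) = [-9, -6, 0, 5]
  sig10 = suml([-9, -6, 0, 5]) = -10

Second demand — change propagation:
  no demanded computation ever read src3, so the edit dirties nothing and nothing runs.

The important point: nothing the output needs ever reads src3, so the edit is invisible to it.

sig10 now evaluates to -10.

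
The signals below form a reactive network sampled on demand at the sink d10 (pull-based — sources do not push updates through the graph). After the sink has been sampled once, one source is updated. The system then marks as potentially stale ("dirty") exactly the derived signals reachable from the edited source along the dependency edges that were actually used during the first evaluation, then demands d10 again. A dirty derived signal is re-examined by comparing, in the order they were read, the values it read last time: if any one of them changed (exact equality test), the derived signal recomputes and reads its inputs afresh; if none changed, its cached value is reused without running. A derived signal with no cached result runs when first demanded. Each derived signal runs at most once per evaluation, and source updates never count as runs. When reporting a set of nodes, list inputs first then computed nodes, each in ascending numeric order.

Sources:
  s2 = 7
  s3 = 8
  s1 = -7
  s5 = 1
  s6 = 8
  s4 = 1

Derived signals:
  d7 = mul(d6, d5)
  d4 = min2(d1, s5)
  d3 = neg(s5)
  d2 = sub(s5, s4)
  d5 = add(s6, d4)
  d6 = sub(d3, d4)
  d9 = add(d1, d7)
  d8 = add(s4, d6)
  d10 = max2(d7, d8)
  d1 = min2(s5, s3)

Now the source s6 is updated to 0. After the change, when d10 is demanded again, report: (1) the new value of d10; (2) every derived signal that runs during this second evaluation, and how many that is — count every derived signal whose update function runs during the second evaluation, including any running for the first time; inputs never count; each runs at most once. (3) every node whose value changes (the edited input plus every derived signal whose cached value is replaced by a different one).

Initial pass — values computed on the first demand:
  d1 = min2(1, 8) = 1
  d3 = neg(1) = -1
  d4 = min2(1, 1) = 1
  d5 = add(8, 1) = 9
  d6 = sub(-1, 1) = -2
  d7 = mul(-2, 9) = -18
  d8 = add(1, -2) = -1
  d10 = max2(-18, -1) = -1

Second demand — change propagation:
  d5: re-runs because s6 8->0; new result 1.
  d7: re-runs because d5 9->1; new result -2.
  d10: re-runs because d7 -18->-2; new result -1 (unchanged).

d10 now evaluates to -1.
Run set: d5, d7, d10 (3 run).
Changed values: s6, d5, d7.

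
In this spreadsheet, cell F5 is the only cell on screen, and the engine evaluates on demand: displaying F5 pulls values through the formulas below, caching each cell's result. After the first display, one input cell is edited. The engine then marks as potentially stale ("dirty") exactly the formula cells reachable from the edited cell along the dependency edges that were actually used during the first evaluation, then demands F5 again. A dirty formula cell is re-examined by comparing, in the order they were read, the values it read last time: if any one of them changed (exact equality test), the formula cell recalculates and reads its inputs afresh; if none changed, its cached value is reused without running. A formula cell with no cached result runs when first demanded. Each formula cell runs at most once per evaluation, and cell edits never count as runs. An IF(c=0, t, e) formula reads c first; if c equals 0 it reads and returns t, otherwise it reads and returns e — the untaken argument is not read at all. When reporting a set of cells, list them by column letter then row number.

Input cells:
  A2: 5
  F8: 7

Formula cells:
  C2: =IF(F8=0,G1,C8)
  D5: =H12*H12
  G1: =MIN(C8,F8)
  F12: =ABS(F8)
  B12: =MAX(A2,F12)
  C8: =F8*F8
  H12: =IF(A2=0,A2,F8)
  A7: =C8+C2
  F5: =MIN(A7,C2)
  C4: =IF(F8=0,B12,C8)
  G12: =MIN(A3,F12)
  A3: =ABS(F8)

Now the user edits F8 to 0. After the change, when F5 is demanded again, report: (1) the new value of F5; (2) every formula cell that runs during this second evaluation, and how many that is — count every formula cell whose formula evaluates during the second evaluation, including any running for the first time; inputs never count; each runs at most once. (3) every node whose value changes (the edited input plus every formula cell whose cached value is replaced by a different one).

Initial pass — values computed on the first demand:
  C8 = 7 * 7 = 49
  C2 = IF(F8=0: F8=7 -> else branch C8) = 49
  A7 = 49 + 49 = 98
  F5 = MIN(98, 49) = 49

Second demand — change propagation:
  C8: re-runs because F8 7->0; F8 7->0; new result 0.
  G1: newly demanded (no cache) — executes and yields 0.
  C2: re-runs because F8 7->0; C8 49->0; new result 0.
  A7: re-runs because C8 49->0; C2 49->0; new result 0.
  F5: re-runs because A7 98->0; C2 49->0; new result 0.

The important point: the flipped condition pulls in fresh nodes; G1 runs for the first time.

F5 now evaluates to 0.
Run set: A7, C2, C8, F5, G1 (5 run).
Changed values: A7, C2, C8, F5, F8.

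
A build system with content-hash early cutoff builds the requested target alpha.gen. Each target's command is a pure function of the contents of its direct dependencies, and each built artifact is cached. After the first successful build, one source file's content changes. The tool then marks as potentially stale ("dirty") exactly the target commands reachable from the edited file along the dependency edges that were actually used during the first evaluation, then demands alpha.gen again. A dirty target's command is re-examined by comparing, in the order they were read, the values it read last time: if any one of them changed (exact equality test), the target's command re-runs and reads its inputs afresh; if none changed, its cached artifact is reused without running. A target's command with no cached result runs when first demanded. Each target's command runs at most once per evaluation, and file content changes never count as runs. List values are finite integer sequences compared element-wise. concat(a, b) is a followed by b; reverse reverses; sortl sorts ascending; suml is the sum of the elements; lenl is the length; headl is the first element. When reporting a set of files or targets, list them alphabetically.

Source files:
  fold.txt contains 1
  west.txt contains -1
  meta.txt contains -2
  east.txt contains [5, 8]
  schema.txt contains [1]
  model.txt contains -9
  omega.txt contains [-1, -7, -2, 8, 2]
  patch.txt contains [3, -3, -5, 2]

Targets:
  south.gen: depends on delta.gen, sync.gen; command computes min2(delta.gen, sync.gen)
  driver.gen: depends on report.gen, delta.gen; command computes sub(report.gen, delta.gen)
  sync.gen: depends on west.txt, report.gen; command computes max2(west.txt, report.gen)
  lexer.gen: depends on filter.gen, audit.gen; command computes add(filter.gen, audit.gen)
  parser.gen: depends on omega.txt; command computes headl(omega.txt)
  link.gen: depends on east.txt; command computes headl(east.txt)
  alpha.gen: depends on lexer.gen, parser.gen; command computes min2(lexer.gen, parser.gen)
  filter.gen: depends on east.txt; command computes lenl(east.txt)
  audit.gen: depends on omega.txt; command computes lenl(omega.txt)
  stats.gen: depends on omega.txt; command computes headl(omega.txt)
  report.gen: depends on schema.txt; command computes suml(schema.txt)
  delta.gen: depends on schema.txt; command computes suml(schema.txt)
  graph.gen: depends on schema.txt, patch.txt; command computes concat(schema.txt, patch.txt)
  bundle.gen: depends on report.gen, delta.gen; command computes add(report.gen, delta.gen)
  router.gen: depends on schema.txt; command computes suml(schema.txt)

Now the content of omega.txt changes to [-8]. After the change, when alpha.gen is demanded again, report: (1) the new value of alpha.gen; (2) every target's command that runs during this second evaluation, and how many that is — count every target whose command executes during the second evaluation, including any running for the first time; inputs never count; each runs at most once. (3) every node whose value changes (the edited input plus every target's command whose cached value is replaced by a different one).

First evaluation (everything demanded from the output):
  audit.gen = lenl([-1, -7, -2, 8, 2]) = 5
  filter.gen = lenl([5, 8]) = 2
  lexer.gen = add(2, 5) = 7
  parser.gen = headl([-1, -7, -2, 8, 2]) = -1
  alpha.gen = min2(7, -1) = -1

Propagation after the edit:
  audit.gen: runs — omega.txt [-1, -7, -2, 8, 2]->[-8]; result 1.
  lexer.gen: runs — audit.gen 5->1; result 3.
  parser.gen: runs — omega.txt [-1, -7, -2, 8, 2]->[-8]; result -8.
  alpha.gen: runs — lexer.gen 7->3; parser.gen -1->-8; result -8.

New value of alpha.gen: -8.
Target commands that run: alpha.gen, audit.gen, lexer.gen, parser.gen — 4 in total.
Values that change: alpha.gen, audit.gen, lexer.gen, omega.txt, parser.gen.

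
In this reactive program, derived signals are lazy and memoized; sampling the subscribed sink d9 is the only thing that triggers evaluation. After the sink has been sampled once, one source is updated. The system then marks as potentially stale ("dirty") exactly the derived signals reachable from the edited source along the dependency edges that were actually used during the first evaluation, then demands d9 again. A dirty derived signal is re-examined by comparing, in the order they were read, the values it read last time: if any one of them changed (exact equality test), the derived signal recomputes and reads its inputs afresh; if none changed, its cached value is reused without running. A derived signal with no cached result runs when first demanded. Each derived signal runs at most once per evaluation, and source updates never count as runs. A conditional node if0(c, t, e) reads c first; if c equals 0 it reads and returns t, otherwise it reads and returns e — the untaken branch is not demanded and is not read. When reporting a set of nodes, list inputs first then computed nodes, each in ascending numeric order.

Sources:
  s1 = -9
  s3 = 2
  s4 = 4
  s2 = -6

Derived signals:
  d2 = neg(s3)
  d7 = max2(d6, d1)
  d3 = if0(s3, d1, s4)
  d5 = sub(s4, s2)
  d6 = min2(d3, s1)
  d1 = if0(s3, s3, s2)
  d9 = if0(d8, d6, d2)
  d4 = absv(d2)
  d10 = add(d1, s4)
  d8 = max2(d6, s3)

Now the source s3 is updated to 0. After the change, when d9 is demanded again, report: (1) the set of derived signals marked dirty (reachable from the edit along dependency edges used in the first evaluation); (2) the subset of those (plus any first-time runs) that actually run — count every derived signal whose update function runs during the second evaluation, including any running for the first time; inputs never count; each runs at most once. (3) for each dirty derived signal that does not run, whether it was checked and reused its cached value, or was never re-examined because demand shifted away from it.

The edit dirties: d2, d3, d6, d8, d9.
5 derived signals run: d1, d3, d6, d8, d9.
Unvisited dirty nodes (no longer demanded): d2.
Note the branch switch — demand abandons d2, which is never re-examined.

First demand of the output computes:
  d2 = neg(2) = -2
  d3 = if0(s3=2 -> else branch s4) = 4
  d6 = min2(4, -9) = -9
  d8 = max2(-9, 2) = 2
  d9 = if0(d8=2 -> else branch d2) = -2

After the edit, cleaning proceeds:
  d1: had never run; runs now, result 0.
  d2: stays stale; no demand reaches it after the flip.
  d3: a read changed (s3 2->0) — executes, giving 0.
  d6: a read changed (d3 4->0) — executes, giving -9 — identical to its old value.
  d8: a read changed (s3 2->0) — executes, giving 0.
  d9: a read changed (d8 2->0) — executes, giving -9.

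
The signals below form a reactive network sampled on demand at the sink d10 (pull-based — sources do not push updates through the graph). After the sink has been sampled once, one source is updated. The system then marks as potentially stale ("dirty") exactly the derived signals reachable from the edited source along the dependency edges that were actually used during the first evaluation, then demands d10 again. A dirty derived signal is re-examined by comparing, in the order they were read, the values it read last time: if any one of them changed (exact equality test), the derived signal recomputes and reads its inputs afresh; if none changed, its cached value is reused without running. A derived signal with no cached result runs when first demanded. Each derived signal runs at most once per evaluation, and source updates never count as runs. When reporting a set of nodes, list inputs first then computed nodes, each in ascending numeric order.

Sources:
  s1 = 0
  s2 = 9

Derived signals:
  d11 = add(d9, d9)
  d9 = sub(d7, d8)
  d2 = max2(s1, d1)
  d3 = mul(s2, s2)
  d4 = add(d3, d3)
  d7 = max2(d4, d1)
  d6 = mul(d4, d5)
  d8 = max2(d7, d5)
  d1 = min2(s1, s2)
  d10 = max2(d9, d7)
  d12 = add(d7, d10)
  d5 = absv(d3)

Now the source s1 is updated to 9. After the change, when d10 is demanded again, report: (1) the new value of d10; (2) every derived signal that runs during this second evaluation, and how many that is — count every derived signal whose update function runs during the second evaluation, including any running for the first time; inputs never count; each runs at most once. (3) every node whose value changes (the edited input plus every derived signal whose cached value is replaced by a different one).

d10 now evaluates to 162.
Run set: d1, d7 (2 run).
Changed values: s1, d1.
The important point: d7 recomputes to an identical value, and the output ends up unchanged.

Initial pass — values computed on the first demand:
  d1 = min2(0, 9) = 0
  d3 = mul(9, 9) = 81
  d4 = add(81, 81) = 162
  d5 = absv(81) = 81
  d7 = max2(162, 0) = 162
  d8 = max2(162, 81) = 162
  d9 = sub(162, 162) = 0
  d10 = max2(0, 162) = 162

Second demand — change propagation:
  d1: re-runs because s1 0->9; new result 9.
  d7: re-runs because d1 0->9; new result 162 (unchanged).
  d8: re-examined; everything it read last time is the same (d7 unchanged, d5 unchanged) — cache 162 kept, no run.
  d9: re-examined; everything it read last time is the same (d7 unchanged, d8 unchanged) — cache 0 kept, no run.
  d10: re-examined; everything it read last time is the same (d9 unchanged, d7 unchanged) — cache 162 kept, no run.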